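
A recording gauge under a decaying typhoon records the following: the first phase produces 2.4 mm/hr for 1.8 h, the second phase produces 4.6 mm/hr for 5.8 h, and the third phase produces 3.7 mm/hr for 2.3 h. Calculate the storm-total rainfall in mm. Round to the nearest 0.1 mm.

total ≈ 39.5 mm

Total = Σ Rᵢ Δtᵢ = 2.4 × 1.8 + 4.6 × 5.8 + 3.7 × 2.3
      = 4.32 + 26.68 + 8.51 = 39.5 mm.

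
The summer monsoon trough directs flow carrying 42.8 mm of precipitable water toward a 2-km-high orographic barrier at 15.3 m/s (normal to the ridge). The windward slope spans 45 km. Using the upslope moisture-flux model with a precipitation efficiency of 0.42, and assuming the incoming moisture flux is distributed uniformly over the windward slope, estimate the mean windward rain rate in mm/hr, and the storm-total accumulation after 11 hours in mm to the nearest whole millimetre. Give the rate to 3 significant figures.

R ≈ 22.0 mm/hr; total ≈ 242 mm

Incoming column moisture flux per unit ridge length: F = V × PW = 15.3 × 42.8 = 654.84 mm·m/s.
Spread over the 45 km slope with efficiency ε = 0.42: R = ε·F/W = 0.42 × 654.84 / 45000 m = 6.112e-03 mm/s.
R = 6.112e-03 × 3600 = 22.0 mm/hr.
Over 11 h: total = 22.0 × 11 = 242 mm.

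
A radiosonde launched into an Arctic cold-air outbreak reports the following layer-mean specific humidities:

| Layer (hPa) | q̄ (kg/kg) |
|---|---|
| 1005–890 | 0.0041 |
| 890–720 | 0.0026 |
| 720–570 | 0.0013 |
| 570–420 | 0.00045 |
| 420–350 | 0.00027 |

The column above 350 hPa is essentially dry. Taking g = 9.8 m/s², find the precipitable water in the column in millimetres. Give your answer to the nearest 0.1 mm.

Precipitable water is the column-integrated vapour mass per unit area: PW = (1/g) Σ q̄ Δp, with q in kg/kg and Δp in Pa (1 kg/m² of water = 1 mm).
Layer 1005–890 hPa: Δp = 115 hPa = 11500 Pa, q̄ = 0.0041 kg/kg → 0.0041 × 11500 / 9.8 = 4.81 mm
Layer 890–720 hPa: Δp = 170 hPa = 17000 Pa, q̄ = 0.0026 kg/kg → 0.0026 × 17000 / 9.8 = 4.51 mm
Layer 720–570 hPa: Δp = 150 hPa = 15000 Pa, q̄ = 0.0013 kg/kg → 0.0013 × 15000 / 9.8 = 1.99 mm
Layer 570–420 hPa: Δp = 150 hPa = 15000 Pa, q̄ = 0.00045 kg/kg → 0.00045 × 15000 / 9.8 = 0.69 mm
Layer 420–350 hPa: Δp = 70 hPa = 7000 Pa, q̄ = 0.00027 kg/kg → 0.00027 × 7000 / 9.8 = 0.19 mm
PW = 4.81 + 4.51 + 1.99 + 0.69 + 0.19 = 12.19 ≈ 12.2 mm.

PW ≈ 12.2 mm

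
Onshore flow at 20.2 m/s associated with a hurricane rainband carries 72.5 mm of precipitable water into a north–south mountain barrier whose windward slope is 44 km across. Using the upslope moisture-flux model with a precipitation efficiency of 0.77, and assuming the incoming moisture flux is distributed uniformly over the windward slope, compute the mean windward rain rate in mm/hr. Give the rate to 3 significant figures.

R ≈ 92.3 mm/hr

Incoming column moisture flux per unit ridge length: F = V × PW = 20.2 × 72.5 = 1464.5 mm·m/s.
Spread over the 44 km slope with efficiency ε = 0.77: R = ε·F/W = 0.77 × 1464.5 / 44000 m = 2.563e-02 mm/s.
R = 2.563e-02 × 3600 = 92.3 mm/hr.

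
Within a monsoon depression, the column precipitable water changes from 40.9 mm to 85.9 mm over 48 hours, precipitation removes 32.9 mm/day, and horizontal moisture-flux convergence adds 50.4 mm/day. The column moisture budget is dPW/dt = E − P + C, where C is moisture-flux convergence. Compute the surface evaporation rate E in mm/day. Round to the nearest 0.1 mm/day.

dPW/dt = (85.9 − 40.9) mm / (48/24 day) = +22.500 mm/day.
E = dPW/dt + P − C = (+22.500) + 32.9 − (50.4) = 5.0 mm/day.

E ≈ 5.0 mm/day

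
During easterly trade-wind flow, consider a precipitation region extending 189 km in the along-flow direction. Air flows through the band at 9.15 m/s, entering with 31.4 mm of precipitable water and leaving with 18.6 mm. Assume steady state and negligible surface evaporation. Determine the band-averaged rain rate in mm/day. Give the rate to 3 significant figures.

R ≈ 53.5 mm/day

Column moisture flux per unit crosswind length is F = V × PW.
Inflow: F_in = 9.15 × 31.4 = 287.31 mm·m/s
Outflow: F_out = 9.15 × 18.6 = 170.19 mm·m/s
Steady-state rate R = (F_in − F_out)/L = (287.31 − 170.19) / 189000 m = 6.197e-04 mm/s.
R = 6.197e-04 × 3600 × 24 = 53.5 mm/day.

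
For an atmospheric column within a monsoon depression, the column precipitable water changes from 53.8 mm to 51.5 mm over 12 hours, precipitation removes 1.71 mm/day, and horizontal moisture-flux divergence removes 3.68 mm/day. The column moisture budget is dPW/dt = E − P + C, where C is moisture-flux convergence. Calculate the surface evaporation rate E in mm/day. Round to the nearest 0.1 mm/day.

E ≈ 0.8 mm/day

dPW/dt = (51.5 − 53.8) mm / (12/24 day) = -4.600 mm/day.
E = dPW/dt + P − C = (-4.600) + 1.71 − (-3.68) = 0.8 mm/day.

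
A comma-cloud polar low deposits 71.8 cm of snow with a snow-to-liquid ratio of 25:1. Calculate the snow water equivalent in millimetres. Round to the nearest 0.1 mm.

SWE = snow depth / ratio = 71.8 cm / 25 = 2.872 cm = 28.7 mm.

SWE ≈ 28.7 mm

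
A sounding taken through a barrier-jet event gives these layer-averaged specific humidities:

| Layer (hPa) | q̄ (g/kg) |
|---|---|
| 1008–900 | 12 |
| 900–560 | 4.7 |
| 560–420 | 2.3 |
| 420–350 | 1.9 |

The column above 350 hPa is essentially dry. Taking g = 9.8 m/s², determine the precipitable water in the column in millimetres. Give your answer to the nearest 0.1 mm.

Precipitable water is the column-integrated vapour mass per unit area: PW = (1/g) Σ q̄ Δp, with q in kg/kg and Δp in Pa (1 kg/m² of water = 1 mm).
Layer 1008–900 hPa: Δp = 108 hPa = 10800 Pa, q̄ = 0.012 kg/kg → 0.012 × 10800 / 9.8 = 13.22 mm
Layer 900–560 hPa: Δp = 340 hPa = 34000 Pa, q̄ = 0.0047 kg/kg → 0.0047 × 34000 / 9.8 = 16.31 mm
Layer 560–420 hPa: Δp = 140 hPa = 14000 Pa, q̄ = 0.0023 kg/kg → 0.0023 × 14000 / 9.8 = 3.29 mm
Layer 420–350 hPa: Δp = 70 hPa = 7000 Pa, q̄ = 0.0019 kg/kg → 0.0019 × 7000 / 9.8 = 1.36 mm
PW = 13.22 + 16.31 + 3.29 + 1.36 = 34.18 ≈ 34.2 mm.

PW ≈ 34.2 mm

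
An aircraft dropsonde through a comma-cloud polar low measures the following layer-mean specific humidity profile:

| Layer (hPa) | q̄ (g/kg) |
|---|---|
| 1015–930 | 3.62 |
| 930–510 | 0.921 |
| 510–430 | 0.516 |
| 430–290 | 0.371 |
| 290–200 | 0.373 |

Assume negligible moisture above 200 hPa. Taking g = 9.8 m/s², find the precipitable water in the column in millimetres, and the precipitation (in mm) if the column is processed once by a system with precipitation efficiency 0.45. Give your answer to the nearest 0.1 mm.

Precipitable water is the column-integrated vapour mass per unit area: PW = (1/g) Σ q̄ Δp, with q in kg/kg and Δp in Pa (1 kg/m² of water = 1 mm).
Layer 1015–930 hPa: Δp = 85 hPa = 8500 Pa, q̄ = 0.00362 kg/kg → 0.00362 × 8500 / 9.8 = 3.14 mm
Layer 930–510 hPa: Δp = 420 hPa = 42000 Pa, q̄ = 0.000921 kg/kg → 0.000921 × 42000 / 9.8 = 3.95 mm
Layer 510–430 hPa: Δp = 80 hPa = 8000 Pa, q̄ = 0.000516 kg/kg → 0.000516 × 8000 / 9.8 = 0.42 mm
Layer 430–290 hPa: Δp = 140 hPa = 14000 Pa, q̄ = 0.000371 kg/kg → 0.000371 × 14000 / 9.8 = 0.53 mm
Layer 290–200 hPa: Δp = 90 hPa = 9000 Pa, q̄ = 0.000373 kg/kg → 0.000373 × 9000 / 9.8 = 0.34 mm
PW = 3.14 + 3.95 + 0.42 + 0.53 + 0.34 = 8.38 ≈ 8.4 mm.
Precipitation = ε × PW = 0.45 × 8.4 = 3.8 mm.

PW ≈ 8.4 mm; precipitation ≈ 3.8 mm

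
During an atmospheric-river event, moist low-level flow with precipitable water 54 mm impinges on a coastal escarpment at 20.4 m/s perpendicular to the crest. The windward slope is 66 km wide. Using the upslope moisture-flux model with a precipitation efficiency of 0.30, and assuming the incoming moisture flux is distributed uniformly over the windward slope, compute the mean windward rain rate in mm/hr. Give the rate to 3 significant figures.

Incoming column moisture flux per unit ridge length: F = V × PW = 20.4 × 54 = 1101.6 mm·m/s.
Spread over the 66 km slope with efficiency ε = 0.30: R = ε·F/W = 0.30 × 1101.6 / 66000 m = 5.007e-03 mm/s.
R = 5.007e-03 × 3600 = 18.0 mm/hr.

R ≈ 18.0 mm/hr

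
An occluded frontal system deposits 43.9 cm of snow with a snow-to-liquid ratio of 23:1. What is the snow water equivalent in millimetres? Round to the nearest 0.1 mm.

SWE ≈ 19.1 mm

SWE = snow depth / ratio = 43.9 cm / 23 = 1.909 cm = 19.1 mm.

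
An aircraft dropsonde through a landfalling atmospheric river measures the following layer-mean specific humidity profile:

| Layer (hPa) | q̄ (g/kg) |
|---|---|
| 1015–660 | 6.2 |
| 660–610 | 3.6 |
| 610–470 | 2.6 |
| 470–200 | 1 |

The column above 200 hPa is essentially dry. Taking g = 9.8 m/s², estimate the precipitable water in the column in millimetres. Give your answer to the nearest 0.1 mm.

Precipitable water is the column-integrated vapour mass per unit area: PW = (1/g) Σ q̄ Δp, with q in kg/kg and Δp in Pa (1 kg/m² of water = 1 mm).
Layer 1015–660 hPa: Δp = 355 hPa = 35500 Pa, q̄ = 0.0062 kg/kg → 0.0062 × 35500 / 9.8 = 22.46 mm
Layer 660–610 hPa: Δp = 50 hPa = 5000 Pa, q̄ = 0.0036 kg/kg → 0.0036 × 5000 / 9.8 = 1.84 mm
Layer 610–470 hPa: Δp = 140 hPa = 14000 Pa, q̄ = 0.0026 kg/kg → 0.0026 × 14000 / 9.8 = 3.71 mm
Layer 470–200 hPa: Δp = 270 hPa = 27000 Pa, q̄ = 0.001 kg/kg → 0.001 × 27000 / 9.8 = 2.76 mm
PW = 22.46 + 1.84 + 3.71 + 2.76 = 30.77 ≈ 30.8 mm.

PW ≈ 30.8 mm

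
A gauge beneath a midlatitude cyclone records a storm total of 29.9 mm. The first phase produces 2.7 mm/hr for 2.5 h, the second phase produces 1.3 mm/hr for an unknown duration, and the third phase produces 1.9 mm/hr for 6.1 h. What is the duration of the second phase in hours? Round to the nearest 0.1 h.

duration ≈ 8.9 h

Known phases: 2.7 × 2.5 + 1.9 × 6.1 = 6.75 + 11.59 = 18.34 mm.
Remaining depth = 29.9 − 18.34 = 11.56 mm.
Duration = 11.56 / 1.3 = 8.9 h.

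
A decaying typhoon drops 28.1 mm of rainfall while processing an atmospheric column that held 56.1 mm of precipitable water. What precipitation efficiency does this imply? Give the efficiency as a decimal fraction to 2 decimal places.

ε = rainfall / PW = 28.1 / 56.1 = 0.50.

ε ≈ 0.50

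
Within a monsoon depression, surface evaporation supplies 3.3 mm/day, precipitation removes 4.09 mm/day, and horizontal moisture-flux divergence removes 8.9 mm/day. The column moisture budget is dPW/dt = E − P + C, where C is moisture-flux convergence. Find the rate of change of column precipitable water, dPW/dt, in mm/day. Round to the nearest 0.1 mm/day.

dPW/dt ≈ -9.7 mm/day

dPW/dt = E − P + C = 3.3 − 4.09 + (-8.9) = -9.7 mm/day.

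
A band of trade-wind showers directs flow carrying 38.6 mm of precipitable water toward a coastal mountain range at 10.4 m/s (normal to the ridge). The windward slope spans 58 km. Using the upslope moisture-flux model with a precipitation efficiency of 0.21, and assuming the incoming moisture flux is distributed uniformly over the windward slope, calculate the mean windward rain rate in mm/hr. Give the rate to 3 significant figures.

Incoming column moisture flux per unit ridge length: F = V × PW = 10.4 × 38.6 = 401.44 mm·m/s.
Spread over the 58 km slope with efficiency ε = 0.21: R = ε·F/W = 0.21 × 401.44 / 58000 m = 1.453e-03 mm/s.
R = 1.453e-03 × 3600 = 5.23 mm/hr.

R ≈ 5.23 mm/hr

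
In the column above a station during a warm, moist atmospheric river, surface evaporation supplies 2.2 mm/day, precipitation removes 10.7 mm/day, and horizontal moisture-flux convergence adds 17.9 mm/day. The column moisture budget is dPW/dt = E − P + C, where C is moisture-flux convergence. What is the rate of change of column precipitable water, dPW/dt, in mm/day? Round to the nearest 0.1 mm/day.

dPW/dt ≈ 9.4 mm/day

dPW/dt = E − P + C = 2.2 − 10.7 + (17.9) = 9.4 mm/day.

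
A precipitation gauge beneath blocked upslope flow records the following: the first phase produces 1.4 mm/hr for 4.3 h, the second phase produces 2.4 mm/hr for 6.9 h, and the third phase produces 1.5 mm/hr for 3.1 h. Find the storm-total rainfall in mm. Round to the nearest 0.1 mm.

Total = Σ Rᵢ Δtᵢ = 1.4 × 4.3 + 2.4 × 6.9 + 1.5 × 3.1
      = 6.02 + 16.56 + 4.65 = 27.2 mm.

total ≈ 27.2 mm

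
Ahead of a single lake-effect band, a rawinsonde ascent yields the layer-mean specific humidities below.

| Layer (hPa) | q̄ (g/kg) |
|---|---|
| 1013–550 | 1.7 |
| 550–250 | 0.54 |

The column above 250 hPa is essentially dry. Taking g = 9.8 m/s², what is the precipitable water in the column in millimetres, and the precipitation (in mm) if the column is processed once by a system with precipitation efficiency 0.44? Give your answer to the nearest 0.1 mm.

PW ≈ 9.7 mm; precipitation ≈ 4.3 mm

Precipitable water is the column-integrated vapour mass per unit area: PW = (1/g) Σ q̄ Δp, with q in kg/kg and Δp in Pa (1 kg/m² of water = 1 mm).
Layer 1013–550 hPa: Δp = 463 hPa = 46300 Pa, q̄ = 0.0017 kg/kg → 0.0017 × 46300 / 9.8 = 8.03 mm
Layer 550–250 hPa: Δp = 300 hPa = 30000 Pa, q̄ = 0.00054 kg/kg → 0.00054 × 30000 / 9.8 = 1.65 mm
PW = 8.03 + 1.65 = 9.68 ≈ 9.7 mm.
Precipitation = ε × PW = 0.44 × 9.7 = 4.3 mm.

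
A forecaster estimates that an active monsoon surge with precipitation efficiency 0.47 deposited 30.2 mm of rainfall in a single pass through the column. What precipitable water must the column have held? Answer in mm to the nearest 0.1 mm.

PW ≈ 64.3 mm

PW = rainfall / ε = 30.2 / 0.47 = 64.3 mm.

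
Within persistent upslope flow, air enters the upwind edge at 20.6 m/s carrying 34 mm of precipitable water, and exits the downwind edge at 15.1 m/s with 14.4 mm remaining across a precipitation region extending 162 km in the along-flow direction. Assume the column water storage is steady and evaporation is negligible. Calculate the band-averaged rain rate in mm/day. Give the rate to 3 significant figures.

Column moisture flux per unit crosswind length is F = V × PW.
Inflow: F_in = 20.6 × 34 = 700.4 mm·m/s
Outflow: F_out = 15.1 × 14.4 = 217.44 mm·m/s
Steady-state rate R = (F_in − F_out)/L = (700.4 − 217.44) / 162000 m = 2.981e-03 mm/s.
R = 2.981e-03 × 3600 × 24 = 258 mm/day.

R ≈ 258 mm/day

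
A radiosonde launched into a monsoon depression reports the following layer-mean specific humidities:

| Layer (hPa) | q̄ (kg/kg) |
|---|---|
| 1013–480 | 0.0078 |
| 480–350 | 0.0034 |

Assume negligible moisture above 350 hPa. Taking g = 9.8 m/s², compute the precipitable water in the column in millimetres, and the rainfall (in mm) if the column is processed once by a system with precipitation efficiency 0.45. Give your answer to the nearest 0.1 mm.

Precipitable water is the column-integrated vapour mass per unit area: PW = (1/g) Σ q̄ Δp, with q in kg/kg and Δp in Pa (1 kg/m² of water = 1 mm).
Layer 1013–480 hPa: Δp = 533 hPa = 53300 Pa, q̄ = 0.0078 kg/kg → 0.0078 × 53300 / 9.8 = 42.42 mm
Layer 480–350 hPa: Δp = 130 hPa = 13000 Pa, q̄ = 0.0034 kg/kg → 0.0034 × 13000 / 9.8 = 4.51 mm
PW = 42.42 + 4.51 = 46.93 ≈ 46.9 mm.
Rainfall = ε × PW = 0.45 × 46.9 = 21.1 mm.

PW ≈ 46.9 mm; rainfall ≈ 21.1 mm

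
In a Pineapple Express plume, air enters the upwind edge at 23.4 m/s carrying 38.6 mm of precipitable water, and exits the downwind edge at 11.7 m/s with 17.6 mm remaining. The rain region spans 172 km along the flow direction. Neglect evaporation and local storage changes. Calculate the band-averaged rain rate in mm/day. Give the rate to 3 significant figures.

Column moisture flux per unit crosswind length is F = V × PW.
Inflow: F_in = 23.4 × 38.6 = 903.24 mm·m/s
Outflow: F_out = 11.7 × 17.6 = 205.92 mm·m/s
Steady-state rate R = (F_in − F_out)/L = (903.24 − 205.92) / 172000 m = 4.054e-03 mm/s.
R = 4.054e-03 × 3600 × 24 = 350 mm/day.

R ≈ 350 mm/day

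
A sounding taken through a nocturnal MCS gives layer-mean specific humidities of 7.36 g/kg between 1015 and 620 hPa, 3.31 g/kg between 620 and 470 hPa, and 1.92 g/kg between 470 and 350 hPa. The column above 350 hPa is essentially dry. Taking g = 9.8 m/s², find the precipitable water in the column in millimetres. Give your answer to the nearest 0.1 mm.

PW ≈ 37.1 mm

Precipitable water is the column-integrated vapour mass per unit area: PW = (1/g) Σ q̄ Δp, with q in kg/kg and Δp in Pa (1 kg/m² of water = 1 mm).
Layer 1015–620 hPa: Δp = 395 hPa = 39500 Pa, q̄ = 0.00736 kg/kg → 0.00736 × 39500 / 9.8 = 29.67 mm
Layer 620–470 hPa: Δp = 150 hPa = 15000 Pa, q̄ = 0.00331 kg/kg → 0.00331 × 15000 / 9.8 = 5.07 mm
Layer 470–350 hPa: Δp = 120 hPa = 12000 Pa, q̄ = 0.00192 kg/kg → 0.00192 × 12000 / 9.8 = 2.35 mm
PW = 29.67 + 5.07 + 2.35 = 37.09 ≈ 37.1 mm.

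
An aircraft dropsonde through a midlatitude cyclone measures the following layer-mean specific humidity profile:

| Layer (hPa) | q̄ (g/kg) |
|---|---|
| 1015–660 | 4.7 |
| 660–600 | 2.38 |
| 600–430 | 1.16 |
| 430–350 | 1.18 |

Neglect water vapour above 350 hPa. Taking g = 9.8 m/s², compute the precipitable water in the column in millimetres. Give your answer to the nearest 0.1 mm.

PW ≈ 21.5 mm

Precipitable water is the column-integrated vapour mass per unit area: PW = (1/g) Σ q̄ Δp, with q in kg/kg and Δp in Pa (1 kg/m² of water = 1 mm).
Layer 1015–660 hPa: Δp = 355 hPa = 35500 Pa, q̄ = 0.0047 kg/kg → 0.0047 × 35500 / 9.8 = 17.03 mm
Layer 660–600 hPa: Δp = 60 hPa = 6000 Pa, q̄ = 0.00238 kg/kg → 0.00238 × 6000 / 9.8 = 1.46 mm
Layer 600–430 hPa: Δp = 170 hPa = 17000 Pa, q̄ = 0.00116 kg/kg → 0.00116 × 17000 / 9.8 = 2.01 mm
Layer 430–350 hPa: Δp = 80 hPa = 8000 Pa, q̄ = 0.00118 kg/kg → 0.00118 × 8000 / 9.8 = 0.96 mm
PW = 17.03 + 1.46 + 2.01 + 0.96 = 21.46 ≈ 21.5 mm.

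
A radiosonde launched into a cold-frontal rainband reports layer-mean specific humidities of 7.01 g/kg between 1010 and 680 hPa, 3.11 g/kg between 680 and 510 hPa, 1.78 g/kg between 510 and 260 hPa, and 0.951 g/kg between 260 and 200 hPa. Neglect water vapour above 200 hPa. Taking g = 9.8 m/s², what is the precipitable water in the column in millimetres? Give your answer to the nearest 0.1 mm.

Precipitable water is the column-integrated vapour mass per unit area: PW = (1/g) Σ q̄ Δp, with q in kg/kg and Δp in Pa (1 kg/m² of water = 1 mm).
Layer 1010–680 hPa: Δp = 330 hPa = 33000 Pa, q̄ = 0.00701 kg/kg → 0.00701 × 33000 / 9.8 = 23.61 mm
Layer 680–510 hPa: Δp = 170 hPa = 17000 Pa, q̄ = 0.00311 kg/kg → 0.00311 × 17000 / 9.8 = 5.39 mm
Layer 510–260 hPa: Δp = 250 hPa = 25000 Pa, q̄ = 0.00178 kg/kg → 0.00178 × 25000 / 9.8 = 4.54 mm
Layer 260–200 hPa: Δp = 60 hPa = 6000 Pa, q̄ = 0.000951 kg/kg → 0.000951 × 6000 / 9.8 = 0.58 mm
PW = 23.61 + 5.39 + 4.54 + 0.58 = 34.12 ≈ 34.1 mm.

PW ≈ 34.1 mm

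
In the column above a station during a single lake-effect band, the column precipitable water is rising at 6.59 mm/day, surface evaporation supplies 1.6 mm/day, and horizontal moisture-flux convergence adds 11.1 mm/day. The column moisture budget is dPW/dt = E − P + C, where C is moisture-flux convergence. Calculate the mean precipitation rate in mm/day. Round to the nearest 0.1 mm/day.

P ≈ 6.1 mm/day

dPW/dt = +6.59 mm/day.
P = E + C − dPW/dt = 1.6 + (11.1) − (+6.59) = 6.1 mm/day.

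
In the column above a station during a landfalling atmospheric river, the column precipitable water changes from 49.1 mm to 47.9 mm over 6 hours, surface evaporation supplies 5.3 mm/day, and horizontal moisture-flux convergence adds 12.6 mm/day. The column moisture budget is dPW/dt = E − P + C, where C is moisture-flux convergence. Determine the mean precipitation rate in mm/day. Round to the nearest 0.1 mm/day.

dPW/dt = (47.9 − 49.1) mm / (6/24 day) = -4.800 mm/day.
P = E + C − dPW/dt = 5.3 + (12.6) − (-4.800) = 22.7 mm/day.

P ≈ 22.7 mm/day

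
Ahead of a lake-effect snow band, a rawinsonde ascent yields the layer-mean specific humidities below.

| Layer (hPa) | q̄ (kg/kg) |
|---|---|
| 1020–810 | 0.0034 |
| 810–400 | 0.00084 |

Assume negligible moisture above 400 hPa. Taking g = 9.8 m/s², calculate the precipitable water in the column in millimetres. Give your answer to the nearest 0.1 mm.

Precipitable water is the column-integrated vapour mass per unit area: PW = (1/g) Σ q̄ Δp, with q in kg/kg and Δp in Pa (1 kg/m² of water = 1 mm).
Layer 1020–810 hPa: Δp = 210 hPa = 21000 Pa, q̄ = 0.0034 kg/kg → 0.0034 × 21000 / 9.8 = 7.29 mm
Layer 810–400 hPa: Δp = 410 hPa = 41000 Pa, q̄ = 0.00084 kg/kg → 0.00084 × 41000 / 9.8 = 3.51 mm
PW = 7.29 + 3.51 = 10.80 ≈ 10.8 mm.

PW ≈ 10.8 mm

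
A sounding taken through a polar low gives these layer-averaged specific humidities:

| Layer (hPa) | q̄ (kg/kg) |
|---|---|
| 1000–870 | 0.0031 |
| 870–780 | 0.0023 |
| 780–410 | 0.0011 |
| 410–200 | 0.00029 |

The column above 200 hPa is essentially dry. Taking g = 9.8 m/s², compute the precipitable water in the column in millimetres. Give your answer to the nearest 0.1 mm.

Precipitable water is the column-integrated vapour mass per unit area: PW = (1/g) Σ q̄ Δp, with q in kg/kg and Δp in Pa (1 kg/m² of water = 1 mm).
Layer 1000–870 hPa: Δp = 130 hPa = 13000 Pa, q̄ = 0.0031 kg/kg → 0.0031 × 13000 / 9.8 = 4.11 mm
Layer 870–780 hPa: Δp = 90 hPa = 9000 Pa, q̄ = 0.0023 kg/kg → 0.0023 × 9000 / 9.8 = 2.11 mm
Layer 780–410 hPa: Δp = 370 hPa = 37000 Pa, q̄ = 0.0011 kg/kg → 0.0011 × 37000 / 9.8 = 4.15 mm
Layer 410–200 hPa: Δp = 210 hPa = 21000 Pa, q̄ = 0.00029 kg/kg → 0.00029 × 21000 / 9.8 = 0.62 mm
PW = 4.11 + 2.11 + 4.15 + 0.62 = 10.99 ≈ 11.0 mm.

PW ≈ 11.0 mm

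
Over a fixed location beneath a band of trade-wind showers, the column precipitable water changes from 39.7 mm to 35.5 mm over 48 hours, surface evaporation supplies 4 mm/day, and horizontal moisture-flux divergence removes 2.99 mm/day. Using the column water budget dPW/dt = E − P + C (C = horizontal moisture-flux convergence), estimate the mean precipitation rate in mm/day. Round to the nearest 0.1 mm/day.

dPW/dt = (35.5 − 39.7) mm / (48/24 day) = -2.100 mm/day.
P = E + C − dPW/dt = 4 + (-2.99) − (-2.100) = 3.1 mm/day.

P ≈ 3.1 mm/day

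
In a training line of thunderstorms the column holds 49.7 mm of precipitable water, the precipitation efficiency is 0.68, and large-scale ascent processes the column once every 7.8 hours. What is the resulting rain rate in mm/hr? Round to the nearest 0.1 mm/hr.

Each overturning extracts ε × PW = 0.68 × 49.7 = 33.796 mm.
Rate = ε·PW / τ = 33.796 / 7.8 h = 4.3 mm/hr.

R ≈ 4.3 mm/hr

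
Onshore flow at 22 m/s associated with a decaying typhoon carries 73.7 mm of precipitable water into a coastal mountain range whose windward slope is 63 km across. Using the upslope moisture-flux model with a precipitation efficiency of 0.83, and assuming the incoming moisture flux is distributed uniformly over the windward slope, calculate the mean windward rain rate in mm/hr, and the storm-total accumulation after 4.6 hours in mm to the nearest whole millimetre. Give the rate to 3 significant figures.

Incoming column moisture flux per unit ridge length: F = V × PW = 22 × 73.7 = 1621.4 mm·m/s.
Spread over the 63 km slope with efficiency ε = 0.83: R = ε·F/W = 0.83 × 1621.4 / 63000 m = 2.136e-02 mm/s.
R = 2.136e-02 × 3600 = 76.9 mm/hr.
Over 4.6 h: total = 76.9 × 4.6 = 353.74 ≈ 354 mm.

R ≈ 76.9 mm/hr; total ≈ 354 mm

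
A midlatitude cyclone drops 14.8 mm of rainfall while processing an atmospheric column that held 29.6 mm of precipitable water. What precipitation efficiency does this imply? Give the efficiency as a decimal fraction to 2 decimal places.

ε = rainfall / PW = 14.8 / 29.6 = 0.50.

ε ≈ 0.50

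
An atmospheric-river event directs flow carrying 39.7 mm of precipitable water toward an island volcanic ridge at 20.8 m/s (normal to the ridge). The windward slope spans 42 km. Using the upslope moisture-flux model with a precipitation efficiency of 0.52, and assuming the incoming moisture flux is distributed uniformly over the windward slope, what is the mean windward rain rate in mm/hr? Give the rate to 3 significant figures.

R ≈ 36.8 mm/hr

Incoming column moisture flux per unit ridge length: F = V × PW = 20.8 × 39.7 = 825.76 mm·m/s.
Spread over the 42 km slope with efficiency ε = 0.52: R = ε·F/W = 0.52 × 825.76 / 42000 m = 1.022e-02 mm/s.
R = 1.022e-02 × 3600 = 36.8 mm/hr.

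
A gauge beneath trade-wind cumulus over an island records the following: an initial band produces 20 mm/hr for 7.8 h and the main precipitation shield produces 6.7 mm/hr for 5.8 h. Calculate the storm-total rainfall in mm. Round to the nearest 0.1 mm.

Total = Σ Rᵢ Δtᵢ = 20 × 7.8 + 6.7 × 5.8
      = 156 + 38.86 = 194.9 mm.

total ≈ 194.9 mm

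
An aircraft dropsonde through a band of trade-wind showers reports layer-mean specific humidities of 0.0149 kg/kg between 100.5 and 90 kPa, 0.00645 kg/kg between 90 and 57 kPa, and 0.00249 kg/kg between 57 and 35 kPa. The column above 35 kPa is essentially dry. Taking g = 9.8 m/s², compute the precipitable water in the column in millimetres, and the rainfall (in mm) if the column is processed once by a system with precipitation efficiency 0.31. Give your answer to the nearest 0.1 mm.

PW ≈ 43.3 mm; rainfall ≈ 13.4 mm

Precipitable water is the column-integrated vapour mass per unit area: PW = (1/g) Σ q̄ Δp, with q in kg/kg and Δp in Pa (1 kg/m² of water = 1 mm).
Layer 100.5–90 kPa: Δp = 105 hPa = 10500 Pa, q̄ = 0.0149 kg/kg → 0.0149 × 10500 / 9.8 = 15.96 mm
Layer 90–57 kPa: Δp = 330 hPa = 33000 Pa, q̄ = 0.00645 kg/kg → 0.00645 × 33000 / 9.8 = 21.72 mm
Layer 57–35 kPa: Δp = 220 hPa = 22000 Pa, q̄ = 0.00249 kg/kg → 0.00249 × 22000 / 9.8 = 5.59 mm
PW = 15.96 + 21.72 + 5.59 = 43.27 ≈ 43.3 mm.
Rainfall = ε × PW = 0.31 × 43.3 = 13.4 mm.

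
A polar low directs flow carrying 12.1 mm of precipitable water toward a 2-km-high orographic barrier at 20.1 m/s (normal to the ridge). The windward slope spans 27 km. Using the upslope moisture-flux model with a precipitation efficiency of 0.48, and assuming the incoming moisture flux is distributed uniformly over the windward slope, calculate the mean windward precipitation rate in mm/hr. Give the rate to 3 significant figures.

Incoming column moisture flux per unit ridge length: F = V × PW = 20.1 × 12.1 = 243.21 mm·m/s.
Spread over the 27 km slope with efficiency ε = 0.48: R = ε·F/W = 0.48 × 243.21 / 27000 m = 4.324e-03 mm/s.
R = 4.324e-03 × 3600 = 15.6 mm/hr.

R ≈ 15.6 mm/hr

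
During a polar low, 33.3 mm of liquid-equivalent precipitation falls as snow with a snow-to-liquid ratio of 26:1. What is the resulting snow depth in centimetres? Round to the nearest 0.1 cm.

Snow depth = liquid × ratio = 33.3 mm × 26 = 865.8 mm = 86.6 cm.

snow depth ≈ 86.6 cm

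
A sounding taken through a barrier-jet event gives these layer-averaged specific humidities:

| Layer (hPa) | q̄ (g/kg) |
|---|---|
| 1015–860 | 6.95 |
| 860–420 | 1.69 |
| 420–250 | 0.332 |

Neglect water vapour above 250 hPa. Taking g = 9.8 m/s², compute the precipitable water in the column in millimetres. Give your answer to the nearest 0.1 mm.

Precipitable water is the column-integrated vapour mass per unit area: PW = (1/g) Σ q̄ Δp, with q in kg/kg and Δp in Pa (1 kg/m² of water = 1 mm).
Layer 1015–860 hPa: Δp = 155 hPa = 15500 Pa, q̄ = 0.00695 kg/kg → 0.00695 × 15500 / 9.8 = 10.99 mm
Layer 860–420 hPa: Δp = 440 hPa = 44000 Pa, q̄ = 0.00169 kg/kg → 0.00169 × 44000 / 9.8 = 7.59 mm
Layer 420–250 hPa: Δp = 170 hPa = 17000 Pa, q̄ = 0.000332 kg/kg → 0.000332 × 17000 / 9.8 = 0.58 mm
PW = 10.99 + 7.59 + 0.58 = 19.16 ≈ 19.2 mm.

PW ≈ 19.2 mm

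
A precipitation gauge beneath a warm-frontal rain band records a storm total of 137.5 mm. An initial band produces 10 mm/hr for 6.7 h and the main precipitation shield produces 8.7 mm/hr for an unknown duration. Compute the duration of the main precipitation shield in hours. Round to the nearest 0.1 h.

duration ≈ 8.1 h

Known phases: 10 × 6.7 = 67 mm.
Remaining depth = 137.5 − 67 = 70.5 mm.
Duration = 70.5 / 8.7 = 8.1 h.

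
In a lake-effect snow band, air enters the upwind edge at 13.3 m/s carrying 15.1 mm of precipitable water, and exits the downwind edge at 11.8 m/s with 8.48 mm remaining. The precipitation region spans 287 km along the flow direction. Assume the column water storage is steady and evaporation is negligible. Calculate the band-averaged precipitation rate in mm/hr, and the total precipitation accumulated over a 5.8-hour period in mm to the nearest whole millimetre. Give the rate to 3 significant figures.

Column moisture flux per unit crosswind length is F = V × PW.
Inflow: F_in = 13.3 × 15.1 = 200.83 mm·m/s
Outflow: F_out = 11.8 × 8.48 = 100.064 mm·m/s
Steady-state rate R = (F_in − F_out)/L = (200.83 − 100.064) / 287000 m = 3.511e-04 mm/s.
R = 3.511e-04 × 3600 = 1.26 mm/hr.
Over 5.8 h: total = 1.26 × 5.8 = 7.308 ≈ 7 mm.

R ≈ 1.26 mm/hr; total ≈ 7 mm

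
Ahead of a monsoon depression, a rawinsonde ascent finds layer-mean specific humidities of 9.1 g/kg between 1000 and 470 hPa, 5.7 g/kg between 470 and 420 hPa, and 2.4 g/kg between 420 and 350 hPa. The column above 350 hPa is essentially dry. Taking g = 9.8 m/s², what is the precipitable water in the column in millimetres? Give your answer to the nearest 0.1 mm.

PW ≈ 53.8 mm

Precipitable water is the column-integrated vapour mass per unit area: PW = (1/g) Σ q̄ Δp, with q in kg/kg and Δp in Pa (1 kg/m² of water = 1 mm).
Layer 1000–470 hPa: Δp = 530 hPa = 53000 Pa, q̄ = 0.0091 kg/kg → 0.0091 × 53000 / 9.8 = 49.21 mm
Layer 470–420 hPa: Δp = 50 hPa = 5000 Pa, q̄ = 0.0057 kg/kg → 0.0057 × 5000 / 9.8 = 2.91 mm
Layer 420–350 hPa: Δp = 70 hPa = 7000 Pa, q̄ = 0.0024 kg/kg → 0.0024 × 7000 / 9.8 = 1.71 mm
PW = 49.21 + 2.91 + 1.71 = 53.83 ≈ 53.8 mm.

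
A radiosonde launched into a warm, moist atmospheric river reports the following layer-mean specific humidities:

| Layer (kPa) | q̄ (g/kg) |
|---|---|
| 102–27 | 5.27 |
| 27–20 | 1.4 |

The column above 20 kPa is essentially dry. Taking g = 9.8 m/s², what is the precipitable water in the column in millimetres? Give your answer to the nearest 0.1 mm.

PW ≈ 41.3 mm

Precipitable water is the column-integrated vapour mass per unit area: PW = (1/g) Σ q̄ Δp, with q in kg/kg and Δp in Pa (1 kg/m² of water = 1 mm).
Layer 102–27 kPa: Δp = 750 hPa = 75000 Pa, q̄ = 0.00527 kg/kg → 0.00527 × 75000 / 9.8 = 40.33 mm
Layer 27–20 kPa: Δp = 70 hPa = 7000 Pa, q̄ = 0.0014 kg/kg → 0.0014 × 7000 / 9.8 = 1.00 mm
PW = 40.33 + 1.00 = 41.33 ≈ 41.3 mm.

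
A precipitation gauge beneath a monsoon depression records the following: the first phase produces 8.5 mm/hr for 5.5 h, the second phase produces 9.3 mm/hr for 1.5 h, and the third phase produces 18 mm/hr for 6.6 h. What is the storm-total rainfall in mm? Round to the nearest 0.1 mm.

total ≈ 179.5 mm

Total = Σ Rᵢ Δtᵢ = 8.5 × 5.5 + 9.3 × 1.5 + 18 × 6.6
      = 46.75 + 13.95 + 118.8 = 179.5 mm.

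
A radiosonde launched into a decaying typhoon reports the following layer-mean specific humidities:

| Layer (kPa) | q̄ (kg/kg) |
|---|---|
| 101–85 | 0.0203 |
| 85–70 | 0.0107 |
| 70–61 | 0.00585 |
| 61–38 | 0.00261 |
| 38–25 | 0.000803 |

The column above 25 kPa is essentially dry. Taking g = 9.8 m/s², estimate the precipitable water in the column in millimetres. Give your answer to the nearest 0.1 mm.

PW ≈ 62.1 mm

Precipitable water is the column-integrated vapour mass per unit area: PW = (1/g) Σ q̄ Δp, with q in kg/kg and Δp in Pa (1 kg/m² of water = 1 mm).
Layer 101–85 kPa: Δp = 160 hPa = 16000 Pa, q̄ = 0.0203 kg/kg → 0.0203 × 16000 / 9.8 = 33.14 mm
Layer 85–70 kPa: Δp = 150 hPa = 15000 Pa, q̄ = 0.0107 kg/kg → 0.0107 × 15000 / 9.8 = 16.38 mm
Layer 70–61 kPa: Δp = 90 hPa = 9000 Pa, q̄ = 0.00585 kg/kg → 0.00585 × 9000 / 9.8 = 5.37 mm
Layer 61–38 kPa: Δp = 230 hPa = 23000 Pa, q̄ = 0.00261 kg/kg → 0.00261 × 23000 / 9.8 = 6.13 mm
Layer 38–25 kPa: Δp = 130 hPa = 13000 Pa, q̄ = 0.000803 kg/kg → 0.000803 × 13000 / 9.8 = 1.07 mm
PW = 33.14 + 16.38 + 5.37 + 6.13 + 1.07 = 62.09 ≈ 62.1 mm.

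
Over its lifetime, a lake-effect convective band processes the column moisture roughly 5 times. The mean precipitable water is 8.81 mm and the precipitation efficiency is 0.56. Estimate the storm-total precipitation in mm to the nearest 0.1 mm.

precipitation ≈ 24.7 mm

Each cycle deposits ε × PW = 0.56 × 8.81 = 4.9336 mm.
Over 5 cycles: 5 × 4.9336 = 24.7 mm.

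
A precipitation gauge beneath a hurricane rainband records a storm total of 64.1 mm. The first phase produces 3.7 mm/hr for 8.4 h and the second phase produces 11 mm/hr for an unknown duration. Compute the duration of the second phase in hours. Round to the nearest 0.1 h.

Known phases: 3.7 × 8.4 = 31.08 mm.
Remaining depth = 64.1 − 31.08 = 33.02 mm.
Duration = 33.02 / 11 = 3.0 h.

duration ≈ 3.0 h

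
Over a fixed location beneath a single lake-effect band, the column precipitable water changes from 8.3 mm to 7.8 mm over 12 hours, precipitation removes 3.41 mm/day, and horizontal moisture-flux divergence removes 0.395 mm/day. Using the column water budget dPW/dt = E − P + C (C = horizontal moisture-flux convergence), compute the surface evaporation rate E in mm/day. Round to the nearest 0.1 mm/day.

dPW/dt = (7.8 − 8.3) mm / (12/24 day) = -1.000 mm/day.
E = dPW/dt + P − C = (-1.000) + 3.41 − (-0.395) = 2.8 mm/day.

E ≈ 2.8 mm/day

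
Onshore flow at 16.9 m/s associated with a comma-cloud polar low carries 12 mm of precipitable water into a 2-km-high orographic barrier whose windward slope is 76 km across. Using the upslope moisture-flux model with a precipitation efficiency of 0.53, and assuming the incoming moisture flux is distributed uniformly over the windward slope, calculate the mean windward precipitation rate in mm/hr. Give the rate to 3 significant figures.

Incoming column moisture flux per unit ridge length: F = V × PW = 16.9 × 12 = 202.8 mm·m/s.
Spread over the 76 km slope with efficiency ε = 0.53: R = ε·F/W = 0.53 × 202.8 / 76000 m = 1.414e-03 mm/s.
R = 1.414e-03 × 3600 = 5.09 mm/hr.

R ≈ 5.09 mm/hr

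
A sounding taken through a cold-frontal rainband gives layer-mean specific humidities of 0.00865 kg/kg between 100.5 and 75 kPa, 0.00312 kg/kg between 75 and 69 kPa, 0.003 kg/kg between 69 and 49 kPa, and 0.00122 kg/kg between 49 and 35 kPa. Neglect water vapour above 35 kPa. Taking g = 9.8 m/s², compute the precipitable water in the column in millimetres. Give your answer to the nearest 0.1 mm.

Precipitable water is the column-integrated vapour mass per unit area: PW = (1/g) Σ q̄ Δp, with q in kg/kg and Δp in Pa (1 kg/m² of water = 1 mm).
Layer 100.5–75 kPa: Δp = 255 hPa = 25500 Pa, q̄ = 0.00865 kg/kg → 0.00865 × 25500 / 9.8 = 22.51 mm
Layer 75–69 kPa: Δp = 60 hPa = 6000 Pa, q̄ = 0.00312 kg/kg → 0.00312 × 6000 / 9.8 = 1.91 mm
Layer 69–49 kPa: Δp = 200 hPa = 20000 Pa, q̄ = 0.003 kg/kg → 0.003 × 20000 / 9.8 = 6.12 mm
Layer 49–35 kPa: Δp = 140 hPa = 14000 Pa, q̄ = 0.00122 kg/kg → 0.00122 × 14000 / 9.8 = 1.74 mm
PW = 22.51 + 1.91 + 6.12 + 1.74 = 32.28 ≈ 32.3 mm.

PW ≈ 32.3 mm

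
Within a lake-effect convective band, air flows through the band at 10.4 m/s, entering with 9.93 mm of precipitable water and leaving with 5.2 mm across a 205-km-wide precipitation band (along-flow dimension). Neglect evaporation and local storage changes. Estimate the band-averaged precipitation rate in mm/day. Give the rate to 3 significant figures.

R ≈ 20.7 mm/day

Column moisture flux per unit crosswind length is F = V × PW.
Inflow: F_in = 10.4 × 9.93 = 103.272 mm·m/s
Outflow: F_out = 10.4 × 5.2 = 54.08 mm·m/s
Steady-state rate R = (F_in − F_out)/L = (103.272 − 54.08) / 205000 m = 2.400e-04 mm/s.
R = 2.400e-04 × 3600 × 24 = 20.7 mm/day.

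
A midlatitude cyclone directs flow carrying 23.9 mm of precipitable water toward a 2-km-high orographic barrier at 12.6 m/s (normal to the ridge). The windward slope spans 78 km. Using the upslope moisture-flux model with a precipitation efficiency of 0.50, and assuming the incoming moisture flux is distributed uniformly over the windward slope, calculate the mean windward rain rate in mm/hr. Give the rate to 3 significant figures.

Incoming column moisture flux per unit ridge length: F = V × PW = 12.6 × 23.9 = 301.14 mm·m/s.
Spread over the 78 km slope with efficiency ε = 0.50: R = ε·F/W = 0.50 × 301.14 / 78000 m = 1.930e-03 mm/s.
R = 1.930e-03 × 3600 = 6.95 mm/hr.

R ≈ 6.95 mm/hr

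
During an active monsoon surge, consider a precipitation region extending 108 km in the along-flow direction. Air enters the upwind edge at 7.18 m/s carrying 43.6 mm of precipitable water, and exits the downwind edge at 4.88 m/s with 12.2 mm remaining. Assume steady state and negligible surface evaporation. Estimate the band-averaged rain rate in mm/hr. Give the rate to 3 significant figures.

R ≈ 8.45 mm/hr

Column moisture flux per unit crosswind length is F = V × PW.
Inflow: F_in = 7.18 × 43.6 = 313.048 mm·m/s
Outflow: F_out = 4.88 × 12.2 = 59.536 mm·m/s
Steady-state rate R = (F_in − F_out)/L = (313.048 − 59.536) / 108000 m = 2.347e-03 mm/s.
R = 2.347e-03 × 3600 = 8.45 mm/hr.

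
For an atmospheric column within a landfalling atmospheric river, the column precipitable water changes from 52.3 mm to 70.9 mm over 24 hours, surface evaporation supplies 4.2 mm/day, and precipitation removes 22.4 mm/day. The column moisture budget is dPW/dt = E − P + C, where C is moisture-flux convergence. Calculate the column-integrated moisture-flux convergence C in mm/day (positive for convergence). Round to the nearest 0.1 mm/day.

C ≈ 36.8 mm/day

dPW/dt = (70.9 − 52.3) mm / (24/24 day) = +18.600 mm/day.
C = dPW/dt − E + P = (+18.600) − 4.2 + 22.4 = 36.8 mm/day.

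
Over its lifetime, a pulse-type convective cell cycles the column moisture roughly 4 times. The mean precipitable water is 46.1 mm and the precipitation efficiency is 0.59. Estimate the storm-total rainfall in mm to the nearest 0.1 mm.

rainfall ≈ 108.8 mm

Each cycle deposits ε × PW = 0.59 × 46.1 = 27.199 mm.
Over 4 cycles: 4 × 27.199 = 108.8 mm.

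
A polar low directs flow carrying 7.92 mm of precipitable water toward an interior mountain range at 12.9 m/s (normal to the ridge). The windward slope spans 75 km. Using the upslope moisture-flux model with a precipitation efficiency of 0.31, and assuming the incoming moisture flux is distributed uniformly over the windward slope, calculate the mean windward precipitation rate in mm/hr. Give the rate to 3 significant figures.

Incoming column moisture flux per unit ridge length: F = V × PW = 12.9 × 7.92 = 102.168 mm·m/s.
Spread over the 75 km slope with efficiency ε = 0.31: R = ε·F/W = 0.31 × 102.168 / 75000 m = 4.223e-04 mm/s.
R = 4.223e-04 × 3600 = 1.52 mm/hr.

R ≈ 1.52 mm/hr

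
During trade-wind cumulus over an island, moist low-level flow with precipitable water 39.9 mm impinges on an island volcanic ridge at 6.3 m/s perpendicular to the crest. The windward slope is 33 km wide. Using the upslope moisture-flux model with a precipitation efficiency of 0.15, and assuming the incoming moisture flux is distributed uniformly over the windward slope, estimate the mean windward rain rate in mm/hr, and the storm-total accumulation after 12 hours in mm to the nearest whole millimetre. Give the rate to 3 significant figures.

R ≈ 4.11 mm/hr; total ≈ 49 mm

Incoming column moisture flux per unit ridge length: F = V × PW = 6.3 × 39.9 = 251.37 mm·m/s.
Spread over the 33 km slope with efficiency ε = 0.15: R = ε·F/W = 0.15 × 251.37 / 33000 m = 1.143e-03 mm/s.
R = 1.143e-03 × 3600 = 4.11 mm/hr.
Over 12 h: total = 4.11 × 12 = 49.32 ≈ 49 mm.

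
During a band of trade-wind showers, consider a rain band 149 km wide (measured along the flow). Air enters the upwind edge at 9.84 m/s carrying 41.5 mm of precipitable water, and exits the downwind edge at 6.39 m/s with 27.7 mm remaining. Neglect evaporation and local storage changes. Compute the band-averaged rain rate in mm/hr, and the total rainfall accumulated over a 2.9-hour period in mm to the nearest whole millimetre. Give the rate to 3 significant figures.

R ≈ 5.59 mm/hr; total ≈ 16 mm

Column moisture flux per unit crosswind length is F = V × PW.
Inflow: F_in = 9.84 × 41.5 = 408.36 mm·m/s
Outflow: F_out = 6.39 × 27.7 = 177.003 mm·m/s
Steady-state rate R = (F_in − F_out)/L = (408.36 − 177.003) / 149000 m = 1.553e-03 mm/s.
R = 1.553e-03 × 3600 = 5.59 mm/hr.
Over 2.9 h: total = 5.59 × 2.9 = 16.211 ≈ 16 mm.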